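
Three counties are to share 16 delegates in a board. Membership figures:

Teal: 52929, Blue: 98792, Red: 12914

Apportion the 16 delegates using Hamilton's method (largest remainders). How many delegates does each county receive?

Teal 5; Blue 10; Red 1

Total 164635; standard divisor 164635/16 ≈ 10289.688.
Standard quotas: Teal 5.1439, Blue 9.6011, Red 1.2550.
Lower quotas: Teal 5, Blue 9, Red 1 (sum 15, leaving 1 seat).
Remainders in descending order: Blue 0.6011, Red 0.2550, Teal 0.1439.
The surplus seat goes to Blue.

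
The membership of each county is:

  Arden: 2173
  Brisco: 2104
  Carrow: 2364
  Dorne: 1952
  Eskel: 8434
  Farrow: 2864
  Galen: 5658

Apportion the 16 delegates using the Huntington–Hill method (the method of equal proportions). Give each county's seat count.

With divisor 1587: modified quotas Arden 1.369, Brisco 1.326, Carrow 1.490, Dorne 1.230, Eskel 5.314, Farrow 1.805, Galen 3.565.
Geometric-mean thresholds: Arden √(1·2)=1.414, Brisco √(1·2)=1.414, Carrow √(1·2)=1.414, Dorne √(1·2)=1.414, Eskel √(5·6)=5.477, Farrow √(1·2)=1.414, Galen √(3·4)=3.464.
Each quota rounded against its threshold gives Arden 1, Brisco 1, Carrow 2, Dorne 1, Eskel 5, Farrow 2, Galen 4 (total 16).

Arden=1, Brisco=1, Carrow=2, Dorne=1, Eskel=5, Farrow=2, Galen=4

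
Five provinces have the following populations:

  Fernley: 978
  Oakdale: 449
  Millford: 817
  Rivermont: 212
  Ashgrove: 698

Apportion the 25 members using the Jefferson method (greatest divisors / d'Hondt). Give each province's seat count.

Standard divisor 3154/25 ≈ 126.16; standard quotas: Fernley 7.752, Oakdale 3.559, Millford 6.476, Rivermont 1.680, Ashgrove 5.533.
Rounding down gives 7, 3, 6, 1, 5 = 22 seats, so the divisor must be adjusted.
With modified divisor 114: modified quotas Fernley 8.579, Oakdale 3.939, Millford 7.167, Rivermont 1.860, Ashgrove 6.123.
Rounding down: Fernley 8, Oakdale 3, Millford 7, Rivermont 1, Ashgrove 6 (total 25).

Fernley 8, Oakdale 3, Millford 7, Rivermont 1, Ashgrove 6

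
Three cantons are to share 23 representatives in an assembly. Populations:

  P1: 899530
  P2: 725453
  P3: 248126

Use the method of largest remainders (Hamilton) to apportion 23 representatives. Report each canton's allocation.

Total 1873109; standard divisor 1873109/23 ≈ 81439.522.
Standard quotas: P1 11.0454, P2 8.9079, P3 3.0468.
Lower quotas: P1 11, P2 8, P3 3 (sum 22, leaving 1 seat).
Remainders in descending order: P2 0.9079, P3 0.0468, P1 0.0454.
Largest remainder: P2 receives the extra seat.

P1: 11; P2: 9; P3: 3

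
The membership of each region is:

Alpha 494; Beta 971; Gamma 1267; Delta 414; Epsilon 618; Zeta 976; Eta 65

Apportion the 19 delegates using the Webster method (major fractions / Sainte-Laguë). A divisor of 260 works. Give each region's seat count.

With modified divisor 260: modified quotas Alpha 1.900, Beta 3.735, Gamma 4.873, Delta 1.592, Epsilon 2.377, Zeta 3.754, Eta 0.250.
Rounding to the nearest integer: Alpha 2, Beta 4, Gamma 5, Delta 2, Epsilon 2, Zeta 4, Eta 0 (total 19).

Alpha: 2, Beta: 4, Gamma: 5, Delta: 2, Epsilon: 2, Zeta: 4, Eta: 0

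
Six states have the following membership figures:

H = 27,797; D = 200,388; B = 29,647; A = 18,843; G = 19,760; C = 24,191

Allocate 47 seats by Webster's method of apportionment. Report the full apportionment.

H 4; D 29; B 4; A 3; G 3; C 4

Standard divisor 320626/47 ≈ 6821.83; standard quotas: H 4.075, D 29.375, B 4.346, A 2.762, G 2.897, C 3.546.
Rounding to the nearest integer gives H 4, D 29, B 4, A 3, G 3, C 4 — total 47, matching the house size, so no adjustment is needed.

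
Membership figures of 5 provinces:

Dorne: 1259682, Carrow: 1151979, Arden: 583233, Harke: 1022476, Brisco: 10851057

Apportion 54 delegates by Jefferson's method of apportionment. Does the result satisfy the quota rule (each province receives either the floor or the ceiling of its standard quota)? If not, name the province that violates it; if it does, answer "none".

Brisco

Standard quotas: Dorne 4.575, Carrow 4.184, Arden 2.118, Harke 3.713, Brisco 39.409.
Jefferson allocation: Dorne 4, Carrow 4, Arden 2, Harke 3, Brisco 41.
Brisco has quota 39.409 (lower 39, upper 40) but receives 41 — outside the quota interval.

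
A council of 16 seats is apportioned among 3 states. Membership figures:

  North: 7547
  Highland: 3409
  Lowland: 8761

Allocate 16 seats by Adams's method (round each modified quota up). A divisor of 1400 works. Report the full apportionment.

With modified divisor 1400: modified quotas North 5.391, Highland 2.435, Lowland 6.258.
Rounding up: North 6, Highland 3, Lowland 7 (total 16).

North 6, Highland 3, Lowland 7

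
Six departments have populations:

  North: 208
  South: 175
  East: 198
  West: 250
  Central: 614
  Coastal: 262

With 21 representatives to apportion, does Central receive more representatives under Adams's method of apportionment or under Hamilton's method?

Adams: North 3, South 2, East 3, West 3, Central 7, Coastal 3.
Hamilton: North 3, South 2, East 2, West 3, Central 8, Coastal 3.
Central gets 7 under Adams and 8 under Hamilton.

Hamilton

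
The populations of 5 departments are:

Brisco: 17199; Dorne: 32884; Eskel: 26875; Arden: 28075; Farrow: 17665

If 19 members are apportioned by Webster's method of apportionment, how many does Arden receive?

Standard divisor 122698/19 ≈ 6457.789; standard quotas: Brisco 2.663, Dorne 5.092, Eskel 4.162, Arden 4.347, Farrow 2.735.
Rounding to the nearest integer gives Brisco 3, Dorne 5, Eskel 4, Arden 4, Farrow 3 — total 19, matching the house size, so no adjustment is needed.
Arden receives 4.

4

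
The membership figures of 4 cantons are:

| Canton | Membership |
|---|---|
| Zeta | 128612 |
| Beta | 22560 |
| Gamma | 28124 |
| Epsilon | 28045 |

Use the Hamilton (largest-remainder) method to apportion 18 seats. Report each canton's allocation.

Zeta: 11, Beta: 2, Gamma: 3, Epsilon: 2

The standard divisor is 207341/18 ≈ 11518.944.
Standard quotas: Zeta 11.1653, Beta 1.9585, Gamma 2.4415, Epsilon 2.4347.
Lower quotas: Zeta 11, Beta 1, Gamma 2, Epsilon 2 (sum 16, leaving 2 seats).
Remainders in descending order: Beta 0.9585, Gamma 0.4415, Epsilon 0.4347, Zeta 0.1653.
The surplus seats go to Beta, Gamma.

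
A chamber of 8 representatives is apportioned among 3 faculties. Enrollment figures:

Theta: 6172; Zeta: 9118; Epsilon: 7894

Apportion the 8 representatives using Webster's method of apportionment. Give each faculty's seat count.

Standard divisor 23184/8 ≈ 2898; standard quotas: Theta 2.130, Zeta 3.146, Epsilon 2.724.
Rounding to the nearest integer gives Theta 2, Zeta 3, Epsilon 3 — total 8, matching the house size, so no adjustment is needed.

Theta 2; Zeta 3; Epsilon 3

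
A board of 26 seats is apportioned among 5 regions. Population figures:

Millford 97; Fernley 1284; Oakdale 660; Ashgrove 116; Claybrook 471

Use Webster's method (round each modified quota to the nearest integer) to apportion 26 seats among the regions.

Millford 1, Fernley 13, Oakdale 6, Ashgrove 1, Claybrook 5

Standard divisor 2628/26 ≈ 101.077; standard quotas: Millford 0.960, Fernley 12.703, Oakdale 6.530, Ashgrove 1.148, Claybrook 4.660.
Rounding to the nearest integer gives 1, 13, 7, 1, 5 = 27 seats, so the divisor must be adjusted.
With modified divisor 102: modified quotas Millford 0.951, Fernley 12.588, Oakdale 6.471, Ashgrove 1.137, Claybrook 4.618.
Rounding to the nearest integer: Millford 1, Fernley 13, Oakdale 6, Ashgrove 1, Claybrook 5 (total 26).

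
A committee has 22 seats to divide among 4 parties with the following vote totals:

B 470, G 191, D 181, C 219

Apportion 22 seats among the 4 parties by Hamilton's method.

Total 1061; standard divisor 1061/22 ≈ 48.227.
Standard quotas: B 9.746, G 3.960, D 3.753, C 4.541.
Lower quotas: B 9, G 3, D 3, C 4 (sum 19, leaving 3 seats).
Remainders in descending order: G 0.960, D 0.753, B 0.746, C 0.541.
The surplus seats go to G, D, B.

B=10, G=4, D=4, C=4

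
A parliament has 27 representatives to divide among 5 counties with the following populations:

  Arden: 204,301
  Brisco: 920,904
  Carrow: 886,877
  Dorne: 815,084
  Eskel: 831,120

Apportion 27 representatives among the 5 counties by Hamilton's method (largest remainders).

Arden 1, Brisco 7, Carrow 7, Dorne 6, Eskel 6

Standard divisor: 3658286 ÷ 27 ≈ 135492.074.
Standard quotas: Arden 1.5078, Brisco 6.7967, Carrow 6.5456, Dorne 6.0157, Eskel 6.1341.
Lower quotas: Arden 1, Brisco 6, Carrow 6, Dorne 6, Eskel 6 (sum 25, leaving 2 seats).
Remainders in descending order: Brisco 0.7967, Carrow 0.5456, Arden 0.5078, Eskel 0.1341, Dorne 0.0157.
The surplus seats go to Brisco, Carrow.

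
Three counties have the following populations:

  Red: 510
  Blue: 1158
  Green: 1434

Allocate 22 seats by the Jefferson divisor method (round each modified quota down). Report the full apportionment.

Standard divisor 3102/22 ≈ 141; standard quotas: Red 3.617, Blue 8.213, Green 10.170.
Rounding down gives 3, 8, 10 = 21 seats, so the divisor must be adjusted.
With modified divisor 130: modified quotas Red 3.923, Blue 8.908, Green 11.031.
Rounding down: Red 3, Blue 8, Green 11 (total 22).

Red: 3, Blue: 8, Green: 11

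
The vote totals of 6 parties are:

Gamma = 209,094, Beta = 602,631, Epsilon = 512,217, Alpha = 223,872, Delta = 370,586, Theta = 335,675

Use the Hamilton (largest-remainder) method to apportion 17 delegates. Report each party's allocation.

Gamma 2, Beta 4, Epsilon 4, Alpha 2, Delta 3, Theta 2

Standard divisor: 2254075 ÷ 17 ≈ 132592.647.
Standard quotas: Gamma 1.5770, Beta 4.5450, Epsilon 3.8631, Alpha 1.6884, Delta 2.7949, Theta 2.5316.
Lower quotas: Gamma 1, Beta 4, Epsilon 3, Alpha 1, Delta 2, Theta 2 (sum 13, leaving 4 seats).
Remainders in descending order: Epsilon 0.8631, Delta 0.7949, Alpha 0.6884, Gamma 0.5770, Beta 0.5450, Theta 0.5316.
The surplus seats go to Epsilon, Delta, Alpha, Gamma.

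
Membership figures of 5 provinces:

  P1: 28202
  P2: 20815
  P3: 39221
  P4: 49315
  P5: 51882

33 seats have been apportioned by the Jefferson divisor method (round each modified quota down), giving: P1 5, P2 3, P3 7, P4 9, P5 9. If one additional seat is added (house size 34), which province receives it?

Priority for the next seat is population ÷ (current seats + 1).
Priorities: P1 4700.333, P2 5203.750, P3 4902.625, P4 4931.500, P5 5188.200.
Highest priority: P2.

P2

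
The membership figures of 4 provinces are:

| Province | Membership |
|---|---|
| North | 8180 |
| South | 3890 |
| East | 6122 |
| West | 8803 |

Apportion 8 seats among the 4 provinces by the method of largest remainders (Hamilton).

North: 2, South: 1, East: 2, West: 3

Standard divisor: 26995 ÷ 8 ≈ 3374.375.
Standard quotas: North 2.4242, South 1.1528, East 1.8143, West 2.6088.
Lower quotas: North 2, South 1, East 1, West 2 (sum 6, leaving 2 seats).
Remainders in descending order: East 0.8143, West 0.6088, North 0.4242, South 0.1528.
Largest remainders: East, West receive the extra seats.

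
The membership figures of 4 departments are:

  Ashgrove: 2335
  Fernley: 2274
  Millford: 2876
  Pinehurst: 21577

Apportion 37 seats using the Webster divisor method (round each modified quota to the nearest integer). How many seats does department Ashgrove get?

Standard divisor 29062/37 ≈ 785.459; standard quotas: Ashgrove 2.973, Fernley 2.895, Millford 3.662, Pinehurst 27.471.
Rounding to the nearest integer gives Ashgrove 3, Fernley 3, Millford 4, Pinehurst 27 — total 37, matching the house size, so no adjustment is needed.
Ashgrove receives 3.

3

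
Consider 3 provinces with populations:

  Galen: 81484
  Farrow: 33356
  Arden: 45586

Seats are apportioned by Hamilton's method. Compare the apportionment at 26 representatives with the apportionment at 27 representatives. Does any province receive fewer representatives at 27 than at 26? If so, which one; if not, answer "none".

At 26 seats: Galen 13, Farrow 6, Arden 7.
At 27 seats: Galen 14, Farrow 5, Arden 8.
Farrow drops from 6 to 5.

Farrow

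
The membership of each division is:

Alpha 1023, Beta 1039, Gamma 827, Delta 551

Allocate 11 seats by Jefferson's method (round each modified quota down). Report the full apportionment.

Standard divisor 3440/11 ≈ 312.727; standard quotas: Alpha 3.271, Beta 3.322, Gamma 2.644, Delta 1.762.
Rounding down gives 3, 3, 2, 1 = 9 seats, so the divisor must be adjusted.
With modified divisor 270: modified quotas Alpha 3.789, Beta 3.848, Gamma 3.063, Delta 2.041.
Rounding down: Alpha 3, Beta 3, Gamma 3, Delta 2 (total 11).

Alpha 3, Beta 3, Gamma 3, Delta 2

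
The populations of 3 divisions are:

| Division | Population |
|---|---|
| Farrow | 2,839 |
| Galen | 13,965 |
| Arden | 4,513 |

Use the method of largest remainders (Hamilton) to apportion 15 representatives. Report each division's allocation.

The standard divisor is 21317/15 ≈ 1421.133.
Standard quotas: Farrow 1.9977, Galen 9.8267, Arden 3.1756.
Lower quotas: Farrow 1, Galen 9, Arden 3 (sum 13, leaving 2 seats).
Remainders in descending order: Farrow 0.9977, Galen 0.8267, Arden 0.1756.
Largest remainders: Farrow, Galen receive the extra seats.

Farrow: 2, Galen: 10, Arden: 3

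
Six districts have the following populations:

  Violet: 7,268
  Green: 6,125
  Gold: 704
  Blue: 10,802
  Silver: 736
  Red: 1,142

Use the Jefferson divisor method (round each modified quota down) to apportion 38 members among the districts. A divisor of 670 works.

With modified divisor 670: modified quotas Violet 10.848, Green 9.142, Gold 1.051, Blue 16.122, Silver 1.099, Red 1.704.
Rounding down: Violet 10, Green 9, Gold 1, Blue 16, Silver 1, Red 1 (total 38).

Violet 10, Green 9, Gold 1, Blue 16, Silver 1, Red 1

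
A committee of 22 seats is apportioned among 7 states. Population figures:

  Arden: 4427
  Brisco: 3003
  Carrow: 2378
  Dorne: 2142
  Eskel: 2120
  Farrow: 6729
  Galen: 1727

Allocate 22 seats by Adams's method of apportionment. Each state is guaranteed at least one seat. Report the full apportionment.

Arden 4, Brisco 3, Carrow 3, Dorne 2, Eskel 2, Farrow 6, Galen 2

Standard divisor 22526/22 ≈ 1023.909; standard quotas: Arden 4.324, Brisco 2.933, Carrow 2.322, Dorne 2.092, Eskel 2.070, Farrow 6.572, Galen 1.687.
Rounding up gives 5, 3, 3, 3, 3, 7, 2 = 26 seats, so the divisor must be adjusted.
With modified divisor 1160: modified quotas Arden 3.816, Brisco 2.589, Carrow 2.050, Dorne 1.847, Eskel 1.828, Farrow 5.801, Galen 1.489.
Rounding up: Arden 4, Brisco 3, Carrow 3, Dorne 2, Eskel 2, Farrow 6, Galen 2 (total 22).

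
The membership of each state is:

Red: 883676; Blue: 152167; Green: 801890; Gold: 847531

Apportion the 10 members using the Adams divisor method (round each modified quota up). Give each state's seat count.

Red 3; Blue 1; Green 3; Gold 3

Standard divisor 2685264/10 ≈ 268526.4; standard quotas: Red 3.291, Blue 0.567, Green 2.986, Gold 3.156.
Rounding up gives 4, 1, 3, 4 = 12 seats, so the divisor must be adjusted.
With modified divisor 347800: modified quotas Red 2.541, Blue 0.438, Green 2.306, Gold 2.437.
Rounding up: Red 3, Blue 1, Green 3, Gold 3 (total 10).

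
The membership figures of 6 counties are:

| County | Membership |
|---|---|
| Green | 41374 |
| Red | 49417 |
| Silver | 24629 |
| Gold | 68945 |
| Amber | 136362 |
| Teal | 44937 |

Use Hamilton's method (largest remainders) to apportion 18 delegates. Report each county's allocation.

Green=2, Red=3, Silver=1, Gold=3, Amber=7, Teal=2

The standard divisor is 365664/18 ≈ 20314.667.
Standard quotas: Green 2.0367, Red 2.4326, Silver 1.2124, Gold 3.3939, Amber 6.7125, Teal 2.2120.
Lower quotas: Green 2, Red 2, Silver 1, Gold 3, Amber 6, Teal 2 (sum 16, leaving 2 seats).
Remainders in descending order: Amber 0.7125, Red 0.4326, Gold 0.3939, Silver 0.2124, Teal 0.2120, Green 0.0367.
The surplus seats go to Amber, Red.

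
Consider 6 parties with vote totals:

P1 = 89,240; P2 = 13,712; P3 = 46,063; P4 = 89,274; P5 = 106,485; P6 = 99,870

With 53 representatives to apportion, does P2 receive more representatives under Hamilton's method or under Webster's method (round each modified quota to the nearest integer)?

Webster

Hamilton: P1 11, P2 1, P3 5, P4 11, P5 13, P6 12.
Webster: P1 10, P2 2, P3 5, P4 11, P5 13, P6 12.
P2 gets 1 under Hamilton and 2 under Webster.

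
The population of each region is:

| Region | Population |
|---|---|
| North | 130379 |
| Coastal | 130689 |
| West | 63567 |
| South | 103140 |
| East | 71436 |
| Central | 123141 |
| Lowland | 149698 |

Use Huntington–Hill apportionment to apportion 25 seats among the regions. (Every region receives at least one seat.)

North 4, Coastal 4, West 2, South 4, East 2, Central 4, Lowland 5

With divisor 29498: modified quotas North 4.420, Coastal 4.430, West 2.155, South 3.497, East 2.422, Central 4.175, Lowland 5.075.
Geometric-mean thresholds: North √(4·5)=4.472, Coastal √(4·5)=4.472, West √(2·3)=2.449, South √(3·4)=3.464, East √(2·3)=2.449, Central √(4·5)=4.472, Lowland √(5·6)=5.477.
Each quota rounded against its threshold gives North 4, Coastal 4, West 2, South 4, East 2, Central 4, Lowland 5 (total 25).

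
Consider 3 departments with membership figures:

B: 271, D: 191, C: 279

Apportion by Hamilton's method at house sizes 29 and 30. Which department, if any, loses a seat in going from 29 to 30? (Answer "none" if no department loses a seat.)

none

At 29 seats: B 11, D 7, C 11.
At 30 seats: B 11, D 8, C 11.
No department's allocation decreased.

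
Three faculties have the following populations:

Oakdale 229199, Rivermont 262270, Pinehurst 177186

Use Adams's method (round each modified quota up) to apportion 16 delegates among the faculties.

Oakdale 6, Rivermont 6, Pinehurst 4

Standard divisor 668655/16 ≈ 41790.938; standard quotas: Oakdale 5.484, Rivermont 6.276, Pinehurst 4.240.
Rounding up gives 6, 7, 5 = 18 seats, so the divisor must be adjusted.
With modified divisor 45100: modified quotas Oakdale 5.082, Rivermont 5.815, Pinehurst 3.929.
Rounding up: Oakdale 6, Rivermont 6, Pinehurst 4 (total 16).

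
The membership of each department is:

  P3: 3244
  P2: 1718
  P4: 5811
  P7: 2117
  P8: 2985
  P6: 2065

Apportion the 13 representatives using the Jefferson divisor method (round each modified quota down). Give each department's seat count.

P3=3; P2=1; P4=5; P7=1; P8=2; P6=1

Standard divisor 17940/13 ≈ 1380; standard quotas: P3 2.351, P2 1.245, P4 4.211, P7 1.534, P8 2.163, P6 1.496.
Rounding down gives 2, 1, 4, 1, 2, 1 = 11 seats, so the divisor must be adjusted.
With modified divisor 1070: modified quotas P3 3.032, P2 1.606, P4 5.431, P7 1.979, P8 2.790, P6 1.930.
Rounding down: P3 3, P2 1, P4 5, P7 1, P8 2, P6 1 (total 13).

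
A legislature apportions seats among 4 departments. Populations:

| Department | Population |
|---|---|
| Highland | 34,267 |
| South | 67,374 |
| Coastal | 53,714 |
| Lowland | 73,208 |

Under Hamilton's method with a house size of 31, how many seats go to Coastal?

7

Total 228563; standard divisor 228563/31 = 7373.
Standard quotas: Highland 4.6476, South 9.1379, Coastal 7.2852, Lowland 9.9292.
Lower quotas: Highland 4, South 9, Coastal 7, Lowland 9 (sum 29, leaving 2 seats).
Remainders in descending order: Lowland 0.9292, Highland 0.6476, Coastal 0.2852, South 0.1379.
Largest remainders: Lowland, Highland receive the extra seats.
Coastal receives 7.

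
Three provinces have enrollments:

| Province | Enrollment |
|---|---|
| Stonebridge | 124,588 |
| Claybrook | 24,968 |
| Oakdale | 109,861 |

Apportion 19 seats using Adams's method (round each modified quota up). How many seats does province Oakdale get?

8

Standard divisor 259417/19 ≈ 13653.526; standard quotas: Stonebridge 9.125, Claybrook 1.829, Oakdale 8.046.
Rounding up gives 10, 2, 9 = 21 seats, so the divisor must be adjusted.
With modified divisor 14700: modified quotas Stonebridge 8.475, Claybrook 1.699, Oakdale 7.474.
Rounding up: Stonebridge 9, Claybrook 2, Oakdale 8 (total 19).
Oakdale receives 8.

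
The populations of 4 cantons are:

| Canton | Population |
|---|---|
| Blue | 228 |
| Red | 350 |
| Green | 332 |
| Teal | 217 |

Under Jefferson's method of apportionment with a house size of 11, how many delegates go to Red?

4

Standard divisor 1127/11 ≈ 102.455; standard quotas: Blue 2.225, Red 3.416, Green 3.240, Teal 2.118.
Rounding down gives 2, 3, 3, 2 = 10 seats, so the divisor must be adjusted.
With modified divisor 85: modified quotas Blue 2.682, Red 4.118, Green 3.906, Teal 2.553.
Rounding down: Blue 2, Red 4, Green 3, Teal 2 (total 11).
Red receives 4.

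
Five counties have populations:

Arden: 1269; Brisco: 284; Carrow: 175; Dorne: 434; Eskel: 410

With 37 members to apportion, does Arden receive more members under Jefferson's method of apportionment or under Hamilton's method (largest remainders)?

Jefferson

Jefferson: Arden 19, Brisco 4, Carrow 2, Dorne 6, Eskel 6.
Hamilton: Arden 18, Brisco 4, Carrow 3, Dorne 6, Eskel 6.
Arden gets 19 under Jefferson and 18 under Hamilton.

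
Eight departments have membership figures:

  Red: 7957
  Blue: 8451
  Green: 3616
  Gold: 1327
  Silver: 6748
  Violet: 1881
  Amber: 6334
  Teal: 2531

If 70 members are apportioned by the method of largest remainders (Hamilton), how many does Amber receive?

12

Total 38845; standard divisor 38845/70 ≈ 554.929.
Standard quotas: Red 14.3388, Blue 15.2290, Green 6.5162, Gold 2.3913, Silver 12.1601, Violet 3.3896, Amber 11.4141, Teal 4.5609.
Lower quotas: Red 14, Blue 15, Green 6, Gold 2, Silver 12, Violet 3, Amber 11, Teal 4 (sum 67, leaving 3 seats).
Remainders in descending order: Teal 0.5609, Green 0.5162, Amber 0.4141, Gold 0.3913, Violet 0.3896, Red 0.3388, Blue 0.2290, Silver 0.1601.
Largest remainders: Teal, Green, Amber receive the extra seats.
Amber receives 12.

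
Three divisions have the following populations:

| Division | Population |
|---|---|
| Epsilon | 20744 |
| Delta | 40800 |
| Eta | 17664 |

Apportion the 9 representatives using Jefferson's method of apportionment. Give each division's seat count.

Standard divisor 79208/9 ≈ 8800.889; standard quotas: Epsilon 2.357, Delta 4.636, Eta 2.007.
Rounding down gives 2, 4, 2 = 8 seats, so the divisor must be adjusted.
With modified divisor 7500: modified quotas Epsilon 2.766, Delta 5.440, Eta 2.355.
Rounding down: Epsilon 2, Delta 5, Eta 2 (total 9).

Epsilon 2, Delta 5, Eta 2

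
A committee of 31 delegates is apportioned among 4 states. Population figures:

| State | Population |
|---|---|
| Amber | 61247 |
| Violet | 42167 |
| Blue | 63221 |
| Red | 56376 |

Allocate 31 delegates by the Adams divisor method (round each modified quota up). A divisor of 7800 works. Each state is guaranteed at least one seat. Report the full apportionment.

Amber 8; Violet 6; Blue 9; Red 8

With modified divisor 7800: modified quotas Amber 7.852, Violet 5.406, Blue 8.105, Red 7.228.
Rounding up: Amber 8, Violet 6, Blue 9, Red 8 (total 31).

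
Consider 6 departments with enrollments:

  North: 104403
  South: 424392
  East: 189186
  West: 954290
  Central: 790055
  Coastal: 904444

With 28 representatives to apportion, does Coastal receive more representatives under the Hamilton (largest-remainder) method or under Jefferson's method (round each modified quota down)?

Jefferson

Hamilton: North 1, South 3, East 2, West 8, Central 7, Coastal 7.
Jefferson: North 0, South 4, East 1, West 8, Central 7, Coastal 8.
Coastal gets 7 under Hamilton and 8 under Jefferson.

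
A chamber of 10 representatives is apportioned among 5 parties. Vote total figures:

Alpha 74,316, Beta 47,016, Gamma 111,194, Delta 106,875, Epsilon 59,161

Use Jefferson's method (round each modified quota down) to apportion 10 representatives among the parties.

Alpha: 2; Beta: 1; Gamma: 3; Delta: 3; Epsilon: 1

Standard divisor 398562/10 ≈ 39856.2; standard quotas: Alpha 1.865, Beta 1.180, Gamma 2.790, Delta 2.682, Epsilon 1.484.
Rounding down gives 1, 1, 2, 2, 1 = 7 seats, so the divisor must be adjusted.
With modified divisor 32600: modified quotas Alpha 2.280, Beta 1.442, Gamma 3.411, Delta 3.278, Epsilon 1.815.
Rounding down: Alpha 2, Beta 1, Gamma 3, Delta 3, Epsilon 1 (total 10).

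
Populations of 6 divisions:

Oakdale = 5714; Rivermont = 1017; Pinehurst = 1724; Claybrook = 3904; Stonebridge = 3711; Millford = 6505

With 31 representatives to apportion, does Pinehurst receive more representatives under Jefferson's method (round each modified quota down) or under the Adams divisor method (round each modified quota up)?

Jefferson: Oakdale 8, Rivermont 1, Pinehurst 2, Claybrook 6, Stonebridge 5, Millford 9.
Adams: Oakdale 8, Rivermont 2, Pinehurst 3, Claybrook 5, Stonebridge 5, Millford 8.
Pinehurst gets 2 under Jefferson and 3 under Adams.

Adams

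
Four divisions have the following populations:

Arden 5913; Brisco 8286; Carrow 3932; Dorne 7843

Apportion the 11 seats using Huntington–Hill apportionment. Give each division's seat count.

With divisor 2403: modified quotas Arden 2.461, Brisco 3.448, Carrow 1.636, Dorne 3.264.
Geometric-mean thresholds: Arden √(2·3)=2.449, Brisco √(3·4)=3.464, Carrow √(1·2)=1.414, Dorne √(3·4)=3.464.
Each quota rounded against its threshold gives Arden 3, Brisco 3, Carrow 2, Dorne 3 (total 11).

Arden 3, Brisco 3, Carrow 2, Dorne 3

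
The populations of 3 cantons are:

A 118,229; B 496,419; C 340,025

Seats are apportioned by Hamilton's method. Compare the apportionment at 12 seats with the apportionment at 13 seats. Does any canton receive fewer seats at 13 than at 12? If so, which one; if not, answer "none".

At 12 seats: A 2, B 6, C 4.
At 13 seats: A 1, B 7, C 5.
A drops from 2 to 1.

A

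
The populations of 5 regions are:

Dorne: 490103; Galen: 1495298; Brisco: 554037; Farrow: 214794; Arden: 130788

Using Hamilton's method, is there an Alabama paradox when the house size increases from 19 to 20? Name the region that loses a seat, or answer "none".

none

At 19 seats: Dorne 3, Galen 10, Brisco 4, Farrow 1, Arden 1.
At 20 seats: Dorne 3, Galen 10, Brisco 4, Farrow 2, Arden 1.
No region's allocation decreased.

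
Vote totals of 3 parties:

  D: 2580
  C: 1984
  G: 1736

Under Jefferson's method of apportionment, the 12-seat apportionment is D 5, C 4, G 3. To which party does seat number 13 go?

Priority for the next seat is population ÷ (current seats + 1).
Priorities: D 430.000, C 396.800, G 434.000.
Highest priority: G.

G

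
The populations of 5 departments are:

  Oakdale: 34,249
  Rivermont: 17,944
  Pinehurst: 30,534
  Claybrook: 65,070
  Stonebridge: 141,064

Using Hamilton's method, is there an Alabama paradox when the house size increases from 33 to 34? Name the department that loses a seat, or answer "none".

Pinehurst

At 33 seats: Oakdale 4, Rivermont 2, Pinehurst 4, Claybrook 7, Stonebridge 16.
At 34 seats: Oakdale 4, Rivermont 2, Pinehurst 3, Claybrook 8, Stonebridge 17.
Pinehurst drops from 4 to 3.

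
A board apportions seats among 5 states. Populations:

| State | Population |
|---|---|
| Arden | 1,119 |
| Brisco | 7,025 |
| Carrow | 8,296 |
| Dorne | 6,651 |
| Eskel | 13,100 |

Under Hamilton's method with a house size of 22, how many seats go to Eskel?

Total 36191; standard divisor 36191/22 ≈ 1645.045.
Standard quotas: Arden 0.6802, Brisco 4.2704, Carrow 5.0430, Dorne 4.0430, Eskel 7.9633.
Lower quotas: Arden 0, Brisco 4, Carrow 5, Dorne 4, Eskel 7 (sum 20, leaving 2 seats).
Remainders in descending order: Eskel 0.9633, Arden 0.6802, Brisco 0.2704, Dorne 0.0430, Carrow 0.0430.
The surplus seats go to Eskel, Arden.
Eskel receives 8.

8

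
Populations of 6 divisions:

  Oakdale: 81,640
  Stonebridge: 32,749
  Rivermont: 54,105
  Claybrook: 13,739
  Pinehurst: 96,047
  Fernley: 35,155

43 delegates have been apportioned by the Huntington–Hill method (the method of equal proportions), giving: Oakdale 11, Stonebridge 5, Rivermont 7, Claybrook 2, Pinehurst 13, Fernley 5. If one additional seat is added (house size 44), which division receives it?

Priority for the next seat is population ÷ (√(s·(s+1))).
Priorities: Oakdale 7105.850, Stonebridge 5979.122, Rivermont 7230.085, Claybrook 5608.923, Pinehurst 7119.477, Fernley 6418.396.
Highest priority: Rivermont.

Rivermont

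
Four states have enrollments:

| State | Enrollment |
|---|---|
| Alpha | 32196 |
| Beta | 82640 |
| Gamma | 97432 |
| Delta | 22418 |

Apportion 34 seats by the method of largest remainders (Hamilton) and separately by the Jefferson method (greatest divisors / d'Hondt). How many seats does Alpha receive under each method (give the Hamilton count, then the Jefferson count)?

Hamilton: Alpha 5, Beta 12, Gamma 14, Delta 3.
Jefferson: Alpha 4, Beta 12, Gamma 15, Delta 3.
Alpha gets 5 under Hamilton and 4 under Jefferson.

5 and 4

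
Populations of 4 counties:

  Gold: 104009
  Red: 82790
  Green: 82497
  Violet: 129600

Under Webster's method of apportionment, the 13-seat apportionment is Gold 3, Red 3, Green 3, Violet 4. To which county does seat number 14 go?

Gold

Priority for the next seat is population ÷ (current seats + 0.5).
Priorities: Gold 29716.857, Red 23654.286, Green 23570.571, Violet 28800.000.
Highest priority: Gold.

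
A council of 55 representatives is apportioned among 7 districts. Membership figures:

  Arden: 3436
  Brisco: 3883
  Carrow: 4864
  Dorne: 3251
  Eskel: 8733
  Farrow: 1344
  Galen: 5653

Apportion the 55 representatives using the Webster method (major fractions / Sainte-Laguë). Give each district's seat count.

Standard divisor 31164/55 ≈ 566.618; standard quotas: Arden 6.064, Brisco 6.853, Carrow 8.584, Dorne 5.738, Eskel 15.412, Farrow 2.372, Galen 9.977.
Rounding to the nearest integer gives Arden 6, Brisco 7, Carrow 9, Dorne 6, Eskel 15, Farrow 2, Galen 10 — total 55, matching the house size, so no adjustment is needed.

Arden: 6, Brisco: 7, Carrow: 9, Dorne: 6, Eskel: 15, Farrow: 2, Galen: 10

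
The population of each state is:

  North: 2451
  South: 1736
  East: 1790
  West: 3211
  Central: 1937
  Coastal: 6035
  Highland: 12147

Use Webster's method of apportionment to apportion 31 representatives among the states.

North 3, South 2, East 2, West 3, Central 2, Coastal 6, Highland 13

Standard divisor 29307/31 ≈ 945.387; standard quotas: North 2.593, South 1.836, East 1.893, West 3.396, Central 2.049, Coastal 6.384, Highland 12.849.
Rounding to the nearest integer gives North 3, South 2, East 2, West 3, Central 2, Coastal 6, Highland 13 — total 31, matching the house size, so no adjustment is needed.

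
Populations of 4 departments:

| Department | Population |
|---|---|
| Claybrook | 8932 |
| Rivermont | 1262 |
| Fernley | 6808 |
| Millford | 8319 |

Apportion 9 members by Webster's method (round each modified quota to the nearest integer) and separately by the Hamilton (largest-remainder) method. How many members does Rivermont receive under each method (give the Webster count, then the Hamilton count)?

Webster: Claybrook 3, Rivermont 0, Fernley 3, Millford 3.
Hamilton: Claybrook 3, Rivermont 1, Fernley 2, Millford 3.
Rivermont gets 0 under Webster and 1 under Hamilton.

0 and 1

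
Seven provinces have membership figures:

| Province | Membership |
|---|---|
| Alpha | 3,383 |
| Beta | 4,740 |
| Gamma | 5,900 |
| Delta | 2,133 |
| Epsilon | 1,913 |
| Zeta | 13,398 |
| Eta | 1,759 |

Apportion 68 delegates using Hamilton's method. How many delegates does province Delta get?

Total 33226; standard divisor 33226/68 ≈ 488.618.
Standard quotas: Alpha 6.9236, Beta 9.7008, Gamma 12.0749, Delta 4.3654, Epsilon 3.9151, Zeta 27.4202, Eta 3.6000.
Lower quotas: Alpha 6, Beta 9, Gamma 12, Delta 4, Epsilon 3, Zeta 27, Eta 3 (sum 64, leaving 4 seats).
Remainders in descending order: Alpha 0.9236, Epsilon 0.9151, Beta 0.7008, Eta 0.6000, Zeta 0.4202, Delta 0.3654, Gamma 0.0749.
Largest remainders: Alpha, Epsilon, Beta, Eta receive the extra seats.
Delta receives 4.

4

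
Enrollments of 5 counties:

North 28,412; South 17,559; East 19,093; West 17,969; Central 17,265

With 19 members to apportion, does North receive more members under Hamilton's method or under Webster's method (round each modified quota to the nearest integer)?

Webster

Hamilton: North 5, South 3, East 4, West 4, Central 3.
Webster: North 6, South 3, East 4, West 3, Central 3.
North gets 5 under Hamilton and 6 under Webster.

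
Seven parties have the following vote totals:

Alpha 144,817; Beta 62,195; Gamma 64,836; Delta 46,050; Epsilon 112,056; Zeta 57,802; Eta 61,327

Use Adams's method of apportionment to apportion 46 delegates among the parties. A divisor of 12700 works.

Alpha: 12, Beta: 5, Gamma: 6, Delta: 4, Epsilon: 9, Zeta: 5, Eta: 5

With modified divisor 12700: modified quotas Alpha 11.403, Beta 4.897, Gamma 5.105, Delta 3.626, Epsilon 8.823, Zeta 4.551, Eta 4.829.
Rounding up: Alpha 12, Beta 5, Gamma 6, Delta 4, Epsilon 9, Zeta 5, Eta 5 (total 46).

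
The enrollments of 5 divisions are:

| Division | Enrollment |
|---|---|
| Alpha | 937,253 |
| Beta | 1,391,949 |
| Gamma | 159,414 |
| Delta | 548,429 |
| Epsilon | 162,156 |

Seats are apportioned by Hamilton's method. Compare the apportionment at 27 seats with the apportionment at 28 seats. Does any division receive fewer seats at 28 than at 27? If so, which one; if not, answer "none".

At 27 seats: Alpha 8, Beta 12, Gamma 1, Delta 5, Epsilon 1.
At 28 seats: Alpha 8, Beta 12, Gamma 1, Delta 5, Epsilon 2.
No division's allocation decreased.

none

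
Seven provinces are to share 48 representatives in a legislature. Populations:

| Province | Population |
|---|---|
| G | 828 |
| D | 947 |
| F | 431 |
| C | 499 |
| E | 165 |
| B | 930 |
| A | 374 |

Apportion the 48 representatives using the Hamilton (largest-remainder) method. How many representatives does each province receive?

Standard divisor: 4174 ÷ 48 ≈ 86.958.
Standard quotas: G 9.522, D 10.890, F 4.956, C 5.738, E 1.897, B 10.695, A 4.301.
Lower quotas: G 9, D 10, F 4, C 5, E 1, B 10, A 4 (sum 43, leaving 5 seats).
Remainders in descending order: F 0.956, E 0.897, D 0.890, C 0.738, B 0.695, G 0.522, A 0.301.
The surplus seats go to F, E, D, C, B.

G=9; D=11; F=5; C=6; E=2; B=11; A=4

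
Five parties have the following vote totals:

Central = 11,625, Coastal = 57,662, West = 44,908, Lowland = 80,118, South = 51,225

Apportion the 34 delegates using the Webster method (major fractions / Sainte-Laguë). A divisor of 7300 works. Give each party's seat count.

With modified divisor 7300: modified quotas Central 1.592, Coastal 7.899, West 6.152, Lowland 10.975, South 7.017.
Rounding to the nearest integer: Central 2, Coastal 8, West 6, Lowland 11, South 7 (total 34).

Central 2; Coastal 8; West 6; Lowland 11; South 7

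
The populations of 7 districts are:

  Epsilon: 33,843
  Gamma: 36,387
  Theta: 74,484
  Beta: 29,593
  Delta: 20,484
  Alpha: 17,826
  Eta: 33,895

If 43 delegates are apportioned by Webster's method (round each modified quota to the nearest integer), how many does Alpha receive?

3

Standard divisor 246512/43 ≈ 5732.837; standard quotas: Epsilon 5.903, Gamma 6.347, Theta 12.993, Beta 5.162, Delta 3.573, Alpha 3.109, Eta 5.912.
Rounding to the nearest integer gives Epsilon 6, Gamma 6, Theta 13, Beta 5, Delta 4, Alpha 3, Eta 6 — total 43, matching the house size, so no adjustment is needed.
Alpha receives 3.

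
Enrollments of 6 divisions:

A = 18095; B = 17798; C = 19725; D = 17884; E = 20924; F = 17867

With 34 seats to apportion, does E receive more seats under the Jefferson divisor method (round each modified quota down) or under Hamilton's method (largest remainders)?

Jefferson

Jefferson: A 6, B 5, C 6, D 5, E 7, F 5.
Hamilton: A 6, B 5, C 6, D 6, E 6, F 5.
E gets 7 under Jefferson and 6 under Hamilton.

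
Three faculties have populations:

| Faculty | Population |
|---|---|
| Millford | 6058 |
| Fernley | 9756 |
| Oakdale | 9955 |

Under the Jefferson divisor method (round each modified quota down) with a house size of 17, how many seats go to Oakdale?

7

Standard divisor 25769/17 ≈ 1515.824; standard quotas: Millford 3.997, Fernley 6.436, Oakdale 6.567.
Rounding down gives 3, 6, 6 = 15 seats, so the divisor must be adjusted.
With modified divisor 1400: modified quotas Millford 4.327, Fernley 6.969, Oakdale 7.111.
Rounding down: Millford 4, Fernley 6, Oakdale 7 (total 17).
Oakdale receives 7.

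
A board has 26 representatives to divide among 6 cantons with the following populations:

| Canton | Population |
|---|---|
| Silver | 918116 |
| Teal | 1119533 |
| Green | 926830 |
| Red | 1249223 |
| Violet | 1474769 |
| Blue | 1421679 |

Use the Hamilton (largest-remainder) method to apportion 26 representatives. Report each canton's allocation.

Silver 3, Teal 4, Green 3, Red 5, Violet 6, Blue 5

Total 7110150; standard divisor 7110150/26 ≈ 273467.308.
Standard quotas: Silver 3.3573, Teal 4.0938, Green 3.3892, Red 4.5681, Violet 5.3929, Blue 5.1987.
Lower quotas: Silver 3, Teal 4, Green 3, Red 4, Violet 5, Blue 5 (sum 24, leaving 2 seats).
Remainders in descending order: Red 0.5681, Violet 0.3929, Green 0.3892, Silver 0.3573, Blue 0.1987, Teal 0.0938.
Largest remainders: Red, Violet receive the extra seats.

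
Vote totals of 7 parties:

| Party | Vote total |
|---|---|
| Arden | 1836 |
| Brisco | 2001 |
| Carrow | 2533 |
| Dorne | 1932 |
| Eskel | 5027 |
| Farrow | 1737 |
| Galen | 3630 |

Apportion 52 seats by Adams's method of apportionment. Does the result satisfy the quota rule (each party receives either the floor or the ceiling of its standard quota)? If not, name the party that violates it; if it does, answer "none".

none

Standard quotas: Arden 5.107, Brisco 5.565, Carrow 7.045, Dorne 5.374, Eskel 13.982, Farrow 4.831, Galen 10.096.
Adams allocation: Arden 5, Brisco 6, Carrow 7, Dorne 5, Eskel 14, Farrow 5, Galen 10.
Every allocation lies between the lower and upper quota.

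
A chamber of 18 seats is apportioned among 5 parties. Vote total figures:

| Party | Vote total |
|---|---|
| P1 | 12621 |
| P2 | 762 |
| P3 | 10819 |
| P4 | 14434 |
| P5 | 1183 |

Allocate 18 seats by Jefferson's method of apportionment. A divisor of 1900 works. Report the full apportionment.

P1=6; P2=0; P3=5; P4=7; P5=0

With modified divisor 1900: modified quotas P1 6.643, P2 0.401, P3 5.694, P4 7.597, P5 0.623.
Rounding down: P1 6, P2 0, P3 5, P4 7, P5 0 (total 18).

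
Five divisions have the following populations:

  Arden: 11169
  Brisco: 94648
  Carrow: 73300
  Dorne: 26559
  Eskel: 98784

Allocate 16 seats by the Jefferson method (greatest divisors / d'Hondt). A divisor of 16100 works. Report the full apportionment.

With modified divisor 16100: modified quotas Arden 0.694, Brisco 5.879, Carrow 4.553, Dorne 1.650, Eskel 6.136.
Rounding down: Arden 0, Brisco 5, Carrow 4, Dorne 1, Eskel 6 (total 16).

Arden 0; Brisco 5; Carrow 4; Dorne 1; Eskel 6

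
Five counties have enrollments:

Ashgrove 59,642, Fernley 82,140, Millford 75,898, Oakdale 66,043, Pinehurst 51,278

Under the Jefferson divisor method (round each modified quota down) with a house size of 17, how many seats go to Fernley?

Standard divisor 335001/17 ≈ 19705.941; standard quotas: Ashgrove 3.027, Fernley 4.168, Millford 3.852, Oakdale 3.351, Pinehurst 2.602.
Rounding down gives 3, 4, 3, 3, 2 = 15 seats, so the divisor must be adjusted.
With modified divisor 16800: modified quotas Ashgrove 3.550, Fernley 4.889, Millford 4.518, Oakdale 3.931, Pinehurst 3.052.
Rounding down: Ashgrove 3, Fernley 4, Millford 4, Oakdale 3, Pinehurst 3 (total 17).
Fernley receives 4.

4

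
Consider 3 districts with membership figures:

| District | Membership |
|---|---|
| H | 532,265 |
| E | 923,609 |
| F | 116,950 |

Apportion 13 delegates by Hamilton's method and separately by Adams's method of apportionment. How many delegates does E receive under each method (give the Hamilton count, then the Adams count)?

8 and 7

Hamilton: H 4, E 8, F 1.
Adams: H 5, E 7, F 1.
E gets 8 under Hamilton and 7 under Adams.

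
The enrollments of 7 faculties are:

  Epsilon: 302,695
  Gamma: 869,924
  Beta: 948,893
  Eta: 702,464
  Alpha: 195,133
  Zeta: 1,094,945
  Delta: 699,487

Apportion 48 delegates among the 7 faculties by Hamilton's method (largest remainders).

The standard divisor is 4813541/48 ≈ 100282.104.
Standard quotas: Epsilon 3.0184, Gamma 8.6748, Beta 9.4622, Eta 7.0049, Alpha 1.9458, Zeta 10.9186, Delta 6.9752.
Lower quotas: Epsilon 3, Gamma 8, Beta 9, Eta 7, Alpha 1, Zeta 10, Delta 6 (sum 44, leaving 4 seats).
Remainders in descending order: Delta 0.9752, Alpha 0.9458, Zeta 0.9186, Gamma 0.6748, Beta 0.4622, Epsilon 0.0184, Eta 0.0049.
The surplus seats go to Delta, Alpha, Zeta, Gamma.

Epsilon: 3, Gamma: 9, Beta: 9, Eta: 7, Alpha: 2, Zeta: 11, Delta: 7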